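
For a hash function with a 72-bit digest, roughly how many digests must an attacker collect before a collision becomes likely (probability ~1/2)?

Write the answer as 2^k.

Step 1: The birthday paradox gives collision probability ~50% after sqrt(2^n) = 2^(n/2) hashes.
Step 2: For 72-bit output: 2^(72/2) = 2^36.
Step 3: Approximately 2^36 hash computations needed.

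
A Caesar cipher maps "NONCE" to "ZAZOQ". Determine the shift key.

Step 1: Compare first letters: N (position 13) -> Z (position 25).
Step 2: Shift = (25 - 13) mod 26 = 12.
The shift value is 12.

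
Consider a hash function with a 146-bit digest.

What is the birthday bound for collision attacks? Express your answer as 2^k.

Step 1: The birthday paradox gives collision probability ~50% after sqrt(2^n) = 2^(n/2) hashes.
Step 2: For 146-bit output: 2^(146/2) = 2^73.
Step 3: Approximately 2^73 hash computations needed.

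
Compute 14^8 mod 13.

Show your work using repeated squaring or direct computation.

Step 1: Compute 14^8 mod 13 step by step, reducing modulo 13 at each step.
  14^1 mod 13 = 1
  14^2 mod 13 = (1 * 14) mod 13 = 1
  14^3 mod 13 = (1 * 14) mod 13 = 1
  14^4 mod 13 = (1 * 14) mod 13 = 1
  14^5 mod 13 = (1 * 14) mod 13 = 1
  14^6 mod 13 = (1 * 14) mod 13 = 1
  14^7 mod 13 = (1 * 14) mod 13 = 1
  14^8 mod 13 = (1 * 14) mod 13 = 1
Step 2: Result = 1.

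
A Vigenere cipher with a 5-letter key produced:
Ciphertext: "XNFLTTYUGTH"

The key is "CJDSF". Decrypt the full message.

Step 1: Key 'CJDSF' has length 5. Extended key: CJDSFCJDSFC
Step 2: Decrypt each position:
  X(23) - C(2) = 21 = V
  N(13) - J(9) = 4 = E
  F(5) - D(3) = 2 = C
  L(11) - S(18) = 19 = T
  T(19) - F(5) = 14 = O
  T(19) - C(2) = 17 = R
  Y(24) - J(9) = 15 = P
  U(20) - D(3) = 17 = R
  G(6) - S(18) = 14 = O
  T(19) - F(5) = 14 = O
  H(7) - C(2) = 5 = F
Plaintext: VECTORPROOF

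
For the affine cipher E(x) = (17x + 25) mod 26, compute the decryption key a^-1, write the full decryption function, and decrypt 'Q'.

Step 1: Find a^-1, the modular inverse of 17 mod 26.
Step 2: We need 17 * a^-1 = 1 (mod 26).
Step 3: 17 * 23 = 391 = 15 * 26 + 1, so a^-1 = 23.
Step 4: D(y) = 23(y - 25) mod 26.
Step 5: Apply to 'Q' (y = 16): D(16) = 23 * (16 - 25) mod 26 = 23 * -9 mod 26 = 1 -> 'B'.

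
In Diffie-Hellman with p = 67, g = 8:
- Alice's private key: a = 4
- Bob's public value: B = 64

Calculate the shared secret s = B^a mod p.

Step 1: s = B^a mod p = 64^4 mod 67.
  64^1 mod 67 = 64
  64^2 mod 67 = (64 * 64) mod 67 = 9
  64^3 mod 67 = (9 * 64) mod 67 = 40
  64^4 mod 67 = (40 * 64) mod 67 = 14
Result: shared secret = 14.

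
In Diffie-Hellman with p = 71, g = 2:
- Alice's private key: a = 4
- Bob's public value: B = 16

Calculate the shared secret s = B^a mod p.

Step 1: s = B^a mod p = 16^4 mod 71.
  16^1 mod 71 = 16
  16^2 mod 71 = (16 * 16) mod 71 = 43
  16^3 mod 71 = (43 * 16) mod 71 = 49
  16^4 mod 71 = (49 * 16) mod 71 = 3
Result: shared secret = 3.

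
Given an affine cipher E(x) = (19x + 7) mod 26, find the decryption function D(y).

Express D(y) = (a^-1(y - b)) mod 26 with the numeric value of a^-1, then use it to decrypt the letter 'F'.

Step 1: Find a^-1, the modular inverse of 19 mod 26.
Step 2: We need 19 * a^-1 = 1 (mod 26).
Step 3: 19 * 11 = 209 = 8 * 26 + 1, so a^-1 = 11.
Step 4: D(y) = 11(y - 7) mod 26.
Step 5: Apply to 'F' (y = 5): D(5) = 11 * (5 - 7) mod 26 = 11 * -2 mod 26 = 4 -> 'E'.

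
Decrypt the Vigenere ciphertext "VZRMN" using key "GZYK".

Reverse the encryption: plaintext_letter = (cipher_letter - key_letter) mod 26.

Step 1: Extend key: GZYKG
Step 2: Decrypt each letter (c - k) mod 26:
  V(21) - G(6) = (21-6) mod 26 = 15 = P
  Z(25) - Z(25) = (25-25) mod 26 = 0 = A
  R(17) - Y(24) = (17-24) mod 26 = 19 = T
  M(12) - K(10) = (12-10) mod 26 = 2 = C
  N(13) - G(6) = (13-6) mod 26 = 7 = H
Plaintext: PATCH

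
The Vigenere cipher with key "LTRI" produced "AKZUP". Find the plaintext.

Step 1: Extend key: LTRIL
Step 2: Decrypt each letter (c - k) mod 26:
  A(0) - L(11) = (0-11) mod 26 = 15 = P
  K(10) - T(19) = (10-19) mod 26 = 17 = R
  Z(25) - R(17) = (25-17) mod 26 = 8 = I
  U(20) - I(8) = (20-8) mod 26 = 12 = M
  P(15) - L(11) = (15-11) mod 26 = 4 = E
Plaintext: PRIME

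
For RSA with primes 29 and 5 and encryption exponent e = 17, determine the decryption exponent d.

Step 1: n = 29 * 5 = 145.
Step 2: phi(n) = 28 * 4 = 112.
Step 3: Find d such that 17 * d = 1 (mod 112).
Step 4: d = 17^(-1) mod 112 = 33.
Verification: 17 * 33 = 561 = 5 * 112 + 1.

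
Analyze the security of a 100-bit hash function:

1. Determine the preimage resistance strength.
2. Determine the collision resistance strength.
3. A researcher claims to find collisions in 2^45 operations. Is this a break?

Step 1: Preimage resistance requires brute-force of 2^100 operations.
Step 2: Collision resistance (birthday bound) = 2^(100/2) = 2^50.
Step 3: The claimed attack costs 2^45 operations.
Step 4: Since 2^45 < 2^50, the claimed attack beats the generic birthday bound, so collision resistance is broken.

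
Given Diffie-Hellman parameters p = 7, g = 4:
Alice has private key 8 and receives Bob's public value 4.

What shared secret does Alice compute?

Step 1: s = B^a mod p = 4^8 mod 7.
  4^1 mod 7 = 4
  4^2 mod 7 = (4 * 4) mod 7 = 2
  4^3 mod 7 = (2 * 4) mod 7 = 1
  4^4 mod 7 = (1 * 4) mod 7 = 4
  4^5 mod 7 = (4 * 4) mod 7 = 2
  4^6 mod 7 = (2 * 4) mod 7 = 1
  4^7 mod 7 = (1 * 4) mod 7 = 4
  4^8 mod 7 = (4 * 4) mod 7 = 2
Result: shared secret = 2.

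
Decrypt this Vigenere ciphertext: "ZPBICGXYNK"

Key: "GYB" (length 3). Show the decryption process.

Step 1: Key 'GYB' has length 3. Extended key: GYBGYBGYBG
Step 2: Decrypt each position:
  Z(25) - G(6) = 19 = T
  P(15) - Y(24) = 17 = R
  B(1) - B(1) = 0 = A
  I(8) - G(6) = 2 = C
  C(2) - Y(24) = 4 = E
  G(6) - B(1) = 5 = F
  X(23) - G(6) = 17 = R
  Y(24) - Y(24) = 0 = A
  N(13) - B(1) = 12 = M
  K(10) - G(6) = 4 = E
Plaintext: TRACEFRAME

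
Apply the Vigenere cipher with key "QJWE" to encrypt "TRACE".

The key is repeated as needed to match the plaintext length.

Step 1: Repeat key to match plaintext length:
  Plaintext: TRACE
  Key:       QJWEQ
Step 2: Encrypt each letter:
  T(19) + Q(16) = (19+16) mod 26 = 9 = J
  R(17) + J(9) = (17+9) mod 26 = 0 = A
  A(0) + W(22) = (0+22) mod 26 = 22 = W
  C(2) + E(4) = (2+4) mod 26 = 6 = G
  E(4) + Q(16) = (4+16) mod 26 = 20 = U
Ciphertext: JAWGU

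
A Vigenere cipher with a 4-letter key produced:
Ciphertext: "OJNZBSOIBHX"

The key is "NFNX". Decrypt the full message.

Step 1: Key 'NFNX' has length 4. Extended key: NFNXNFNXNFN
Step 2: Decrypt each position:
  O(14) - N(13) = 1 = B
  J(9) - F(5) = 4 = E
  N(13) - N(13) = 0 = A
  Z(25) - X(23) = 2 = C
  B(1) - N(13) = 14 = O
  S(18) - F(5) = 13 = N
  O(14) - N(13) = 1 = B
  I(8) - X(23) = 11 = L
  B(1) - N(13) = 14 = O
  H(7) - F(5) = 2 = C
  X(23) - N(13) = 10 = K
Plaintext: BEACONBLOCK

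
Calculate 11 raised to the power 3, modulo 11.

Step 1: Compute 11^3 mod 11 step by step, reducing modulo 11 at each step.
  11^1 mod 11 = 0
  11^2 mod 11 = (0 * 11) mod 11 = 0
  11^3 mod 11 = (0 * 11) mod 11 = 0
Step 2: Result = 0.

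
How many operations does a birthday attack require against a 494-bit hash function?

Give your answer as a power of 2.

Step 1: The birthday paradox gives collision probability ~50% after sqrt(2^n) = 2^(n/2) hashes.
Step 2: For 494-bit output: 2^(494/2) = 2^247.
Step 3: Approximately 2^247 hash computations needed.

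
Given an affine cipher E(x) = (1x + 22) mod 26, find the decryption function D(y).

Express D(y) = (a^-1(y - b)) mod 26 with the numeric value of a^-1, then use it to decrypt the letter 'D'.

Step 1: Find a^-1, the modular inverse of 1 mod 26.
Step 2: We need 1 * a^-1 = 1 (mod 26).
Step 3: 1 * 1 = 1 = 0 * 26 + 1, so a^-1 = 1.
Step 4: D(y) = 1(y - 22) mod 26.
Step 5: Apply to 'D' (y = 3): D(3) = 1 * (3 - 22) mod 26 = 1 * -19 mod 26 = 7 -> 'H'.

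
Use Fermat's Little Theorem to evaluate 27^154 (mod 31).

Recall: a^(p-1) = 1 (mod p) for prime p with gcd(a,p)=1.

Step 1: Since 31 is prime, by Fermat's Little Theorem: 27^30 = 1 (mod 31).
Step 2: Reduce exponent: 154 mod 30 = 4.
Step 3: So 27^154 = 27^4 (mod 31).
Step 4: 27^4 mod 31 = 8.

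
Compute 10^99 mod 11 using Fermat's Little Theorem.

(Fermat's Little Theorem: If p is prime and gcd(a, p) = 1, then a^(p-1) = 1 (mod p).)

Step 1: Since 11 is prime, by Fermat's Little Theorem: 10^10 = 1 (mod 11).
Step 2: Reduce exponent: 99 mod 10 = 9.
Step 3: So 10^99 = 10^9 (mod 11).
Step 4: 10^9 mod 11 = 10.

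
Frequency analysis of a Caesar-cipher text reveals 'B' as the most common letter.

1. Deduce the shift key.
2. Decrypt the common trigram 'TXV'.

Step 1: In English, 'E' is the most frequent letter (12.7%).
Step 2: The most frequent ciphertext letter is 'B' (position 1).
Step 3: Shift = (1 - 4) mod 26 = 23.
Step 4: Decrypt 'TXV' by shifting back 23:
  T -> W
  X -> A
  V -> Y
Step 5: 'TXV' decrypts to 'WAY'.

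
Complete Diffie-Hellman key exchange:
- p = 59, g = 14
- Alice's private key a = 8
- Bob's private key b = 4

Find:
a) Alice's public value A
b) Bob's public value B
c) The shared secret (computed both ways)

Step 1: A = g^a mod p = 14^8 mod 59 = 49.
Step 2: B = g^b mod p = 14^4 mod 59 = 7.
Step 3: Alice computes s = B^a mod p = 7^8 mod 59 = 29.
Step 4: Bob computes s = A^b mod p = 49^4 mod 59 = 29.
Both sides agree: shared secret = 29.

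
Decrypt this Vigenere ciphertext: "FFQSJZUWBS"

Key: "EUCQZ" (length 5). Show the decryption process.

Step 1: Key 'EUCQZ' has length 5. Extended key: EUCQZEUCQZ
Step 2: Decrypt each position:
  F(5) - E(4) = 1 = B
  F(5) - U(20) = 11 = L
  Q(16) - C(2) = 14 = O
  S(18) - Q(16) = 2 = C
  J(9) - Z(25) = 10 = K
  Z(25) - E(4) = 21 = V
  U(20) - U(20) = 0 = A
  W(22) - C(2) = 20 = U
  B(1) - Q(16) = 11 = L
  S(18) - Z(25) = 19 = T
Plaintext: BLOCKVAULT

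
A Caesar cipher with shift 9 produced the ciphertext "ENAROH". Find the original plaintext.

Step 1: Reverse the shift by subtracting 9 from each letter position.
  E (position 4) -> position (4-9) mod 26 = 21 -> V
  N (position 13) -> position (13-9) mod 26 = 4 -> E
  A (position 0) -> position (0-9) mod 26 = 17 -> R
  R (position 17) -> position (17-9) mod 26 = 8 -> I
  O (position 14) -> position (14-9) mod 26 = 5 -> F
  H (position 7) -> position (7-9) mod 26 = 24 -> Y
Decrypted message: VERIFY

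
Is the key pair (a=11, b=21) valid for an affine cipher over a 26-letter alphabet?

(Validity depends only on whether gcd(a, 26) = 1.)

Step 1: Compute gcd(11, 26).
Step 2: gcd(11, 26) = 1.
Since gcd = 1, 11 is coprime with 26, so it is a valid key.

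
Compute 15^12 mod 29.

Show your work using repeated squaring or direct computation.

Step 1: Compute 15^12 mod 29 step by step, reducing modulo 29 at each step.
  15^1 mod 29 = 15
  15^2 mod 29 = (15 * 15) mod 29 = 22
  15^3 mod 29 = (22 * 15) mod 29 = 11
  15^4 mod 29 = (11 * 15) mod 29 = 20
  15^5 mod 29 = (20 * 15) mod 29 = 10
  15^6 mod 29 = (10 * 15) mod 29 = 5
  15^7 mod 29 = (5 * 15) mod 29 = 17
  15^8 mod 29 = (17 * 15) mod 29 = 23
  15^9 mod 29 = (23 * 15) mod 29 = 26
  15^10 mod 29 = (26 * 15) mod 29 = 13
  15^11 mod 29 = (13 * 15) mod 29 = 21
  15^12 mod 29 = (21 * 15) mod 29 = 25
Step 2: Result = 25.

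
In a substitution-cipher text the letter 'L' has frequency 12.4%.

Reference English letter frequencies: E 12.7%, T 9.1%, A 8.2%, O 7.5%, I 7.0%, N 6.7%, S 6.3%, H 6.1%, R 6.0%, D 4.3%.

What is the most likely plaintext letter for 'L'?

Step 1: The observed frequency is 12.4%.
Step 2: Compare with English frequencies:
  E: 12.7% (difference: 0.3%) <-- closest
  T: 9.1% (difference: 3.3%)
  A: 8.2% (difference: 4.2%)
  O: 7.5% (difference: 4.9%)
  I: 7.0% (difference: 5.4%)
  N: 6.7% (difference: 5.7%)
  S: 6.3% (difference: 6.1%)
  H: 6.1% (difference: 6.3%)
  R: 6.0% (difference: 6.4%)
  D: 4.3% (difference: 8.1%)
Step 3: 'L' most likely represents 'E' (frequency 12.7%).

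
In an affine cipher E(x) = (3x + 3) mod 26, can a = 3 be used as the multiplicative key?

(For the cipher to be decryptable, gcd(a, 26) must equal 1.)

Step 1: Compute gcd(3, 26).
Step 2: gcd(3, 26) = 1.
Since gcd = 1, 3 is coprime with 26, so it is a valid key.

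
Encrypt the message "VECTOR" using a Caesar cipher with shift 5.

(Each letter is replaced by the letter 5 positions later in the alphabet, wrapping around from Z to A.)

Step 1: For each letter, shift forward by 5 positions (mod 26).
  V (position 21) -> position (21+5) mod 26 = 0 -> A
  E (position 4) -> position (4+5) mod 26 = 9 -> J
  C (position 2) -> position (2+5) mod 26 = 7 -> H
  T (position 19) -> position (19+5) mod 26 = 24 -> Y
  O (position 14) -> position (14+5) mod 26 = 19 -> T
  R (position 17) -> position (17+5) mod 26 = 22 -> W
Result: AJHYTW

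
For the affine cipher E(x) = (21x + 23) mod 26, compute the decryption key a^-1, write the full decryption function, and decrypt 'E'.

Step 1: Find a^-1, the modular inverse of 21 mod 26.
Step 2: We need 21 * a^-1 = 1 (mod 26).
Step 3: 21 * 5 = 105 = 4 * 26 + 1, so a^-1 = 5.
Step 4: D(y) = 5(y - 23) mod 26.
Step 5: Apply to 'E' (y = 4): D(4) = 5 * (4 - 23) mod 26 = 5 * -19 mod 26 = 9 -> 'J'.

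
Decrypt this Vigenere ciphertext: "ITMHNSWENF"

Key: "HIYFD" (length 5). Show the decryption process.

Step 1: Key 'HIYFD' has length 5. Extended key: HIYFDHIYFD
Step 2: Decrypt each position:
  I(8) - H(7) = 1 = B
  T(19) - I(8) = 11 = L
  M(12) - Y(24) = 14 = O
  H(7) - F(5) = 2 = C
  N(13) - D(3) = 10 = K
  S(18) - H(7) = 11 = L
  W(22) - I(8) = 14 = O
  E(4) - Y(24) = 6 = G
  N(13) - F(5) = 8 = I
  F(5) - D(3) = 2 = C
Plaintext: BLOCKLOGIC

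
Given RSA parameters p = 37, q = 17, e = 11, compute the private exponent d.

Step 1: n = 37 * 17 = 629.
Step 2: phi(n) = 36 * 16 = 576.
Step 3: Find d such that 11 * d = 1 (mod 576).
Step 4: d = 11^(-1) mod 576 = 419.
Verification: 11 * 419 = 4609 = 8 * 576 + 1.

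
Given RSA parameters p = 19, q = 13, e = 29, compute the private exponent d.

Step 1: n = 19 * 13 = 247.
Step 2: phi(n) = 18 * 12 = 216.
Step 3: Find d such that 29 * d = 1 (mod 216).
Step 4: d = 29^(-1) mod 216 = 149.
Verification: 29 * 149 = 4321 = 20 * 216 + 1.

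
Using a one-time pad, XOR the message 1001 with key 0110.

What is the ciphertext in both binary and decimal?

Step 1: Write out the XOR operation bit by bit:
  Message: 1001
  Key:     0110
  XOR:     1111
Step 2: Convert to decimal: 1111 = 15.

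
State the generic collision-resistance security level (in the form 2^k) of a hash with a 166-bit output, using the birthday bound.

Step 1: The birthday paradox gives collision probability ~50% after sqrt(2^n) = 2^(n/2) hashes.
Step 2: For 166-bit output: 2^(166/2) = 2^83.
Step 3: Approximately 2^83 hash computations needed.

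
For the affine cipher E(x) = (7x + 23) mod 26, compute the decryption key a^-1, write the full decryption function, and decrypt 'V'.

Step 1: Find a^-1, the modular inverse of 7 mod 26.
Step 2: We need 7 * a^-1 = 1 (mod 26).
Step 3: 7 * 15 = 105 = 4 * 26 + 1, so a^-1 = 15.
Step 4: D(y) = 15(y - 23) mod 26.
Step 5: Apply to 'V' (y = 21): D(21) = 15 * (21 - 23) mod 26 = 15 * -2 mod 26 = 22 -> 'W'.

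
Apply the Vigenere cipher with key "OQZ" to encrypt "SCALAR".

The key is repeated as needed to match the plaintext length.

Step 1: Repeat key to match plaintext length:
  Plaintext: SCALAR
  Key:       OQZOQZ
Step 2: Encrypt each letter:
  S(18) + O(14) = (18+14) mod 26 = 6 = G
  C(2) + Q(16) = (2+16) mod 26 = 18 = S
  A(0) + Z(25) = (0+25) mod 26 = 25 = Z
  L(11) + O(14) = (11+14) mod 26 = 25 = Z
  A(0) + Q(16) = (0+16) mod 26 = 16 = Q
  R(17) + Z(25) = (17+25) mod 26 = 16 = Q
Ciphertext: GSZZQQ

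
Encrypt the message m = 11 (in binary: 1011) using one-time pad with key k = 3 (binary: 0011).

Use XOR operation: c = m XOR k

Step 1: Write out the XOR operation bit by bit:
  Message: 1011
  Key:     0011
  XOR:     1000
Step 2: Convert to decimal: 1000 = 8.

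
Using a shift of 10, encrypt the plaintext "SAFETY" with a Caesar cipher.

Step 1: For each letter, shift forward by 10 positions (mod 26).
  S (position 18) -> position (18+10) mod 26 = 2 -> C
  A (position 0) -> position (0+10) mod 26 = 10 -> K
  F (position 5) -> position (5+10) mod 26 = 15 -> P
  E (position 4) -> position (4+10) mod 26 = 14 -> O
  T (position 19) -> position (19+10) mod 26 = 3 -> D
  Y (position 24) -> position (24+10) mod 26 = 8 -> I
Result: CKPODI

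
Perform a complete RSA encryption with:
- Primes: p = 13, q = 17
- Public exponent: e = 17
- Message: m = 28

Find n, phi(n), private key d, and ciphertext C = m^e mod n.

Step 1: n = 13 * 17 = 221.
Step 2: phi(n) = (13-1)(17-1) = 12 * 16 = 192.
Step 3: Find d = 17^(-1) mod 192 = 113.
  Verify: 17 * 113 = 1921 = 1 (mod 192).
Step 4: C = 28^17 mod 221 = 45.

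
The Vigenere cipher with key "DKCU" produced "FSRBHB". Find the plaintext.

Step 1: Extend key: DKCUDK
Step 2: Decrypt each letter (c - k) mod 26:
  F(5) - D(3) = (5-3) mod 26 = 2 = C
  S(18) - K(10) = (18-10) mod 26 = 8 = I
  R(17) - C(2) = (17-2) mod 26 = 15 = P
  B(1) - U(20) = (1-20) mod 26 = 7 = H
  H(7) - D(3) = (7-3) mod 26 = 4 = E
  B(1) - K(10) = (1-10) mod 26 = 17 = R
Plaintext: CIPHER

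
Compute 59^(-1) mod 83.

Step 1: We need x such that 59 * x = 1 (mod 83).
Step 2: Using the extended Euclidean algorithm or trial:
  59 * 38 = 2242 = 27 * 83 + 1.
Step 3: Since 2242 mod 83 = 1, the inverse is x = 38.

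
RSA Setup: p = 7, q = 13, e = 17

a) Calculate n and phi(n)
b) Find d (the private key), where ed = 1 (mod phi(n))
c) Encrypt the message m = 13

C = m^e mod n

Step 1: n = 7 * 13 = 91.
Step 2: phi(n) = (7-1)(13-1) = 6 * 12 = 72.
Step 3: Find d = 17^(-1) mod 72 = 17.
  Verify: 17 * 17 = 289 = 1 (mod 72).
Step 4: C = 13^17 mod 91 = 13.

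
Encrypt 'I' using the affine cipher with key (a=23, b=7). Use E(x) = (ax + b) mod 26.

Step 1: Convert 'I' to number: x = 8.
Step 2: E(8) = (23 * 8 + 7) mod 26 = 191 mod 26 = 9.
Step 3: Convert 9 back to letter: J.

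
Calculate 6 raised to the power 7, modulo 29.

Step 1: Compute 6^7 mod 29 step by step, reducing modulo 29 at each step.
  6^1 mod 29 = 6
  6^2 mod 29 = (6 * 6) mod 29 = 7
  6^3 mod 29 = (7 * 6) mod 29 = 13
  6^4 mod 29 = (13 * 6) mod 29 = 20
  6^5 mod 29 = (20 * 6) mod 29 = 4
  6^6 mod 29 = (4 * 6) mod 29 = 24
  6^7 mod 29 = (24 * 6) mod 29 = 28
Step 2: Result = 28.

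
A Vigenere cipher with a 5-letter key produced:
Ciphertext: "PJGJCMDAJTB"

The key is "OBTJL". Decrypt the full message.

Step 1: Key 'OBTJL' has length 5. Extended key: OBTJLOBTJLO
Step 2: Decrypt each position:
  P(15) - O(14) = 1 = B
  J(9) - B(1) = 8 = I
  G(6) - T(19) = 13 = N
  J(9) - J(9) = 0 = A
  C(2) - L(11) = 17 = R
  M(12) - O(14) = 24 = Y
  D(3) - B(1) = 2 = C
  A(0) - T(19) = 7 = H
  J(9) - J(9) = 0 = A
  T(19) - L(11) = 8 = I
  B(1) - O(14) = 13 = N
Plaintext: BINARYCHAIN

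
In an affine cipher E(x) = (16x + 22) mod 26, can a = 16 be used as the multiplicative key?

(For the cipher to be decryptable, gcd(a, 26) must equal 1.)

Step 1: Compute gcd(16, 26).
Step 2: gcd(16, 26) = 2.
Since gcd = 2 != 1, 16 shares a common factor with 26, so it cannot be used.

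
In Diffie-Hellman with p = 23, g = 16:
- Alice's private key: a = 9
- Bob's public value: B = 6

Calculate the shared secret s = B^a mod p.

Step 1: s = B^a mod p = 6^9 mod 23.
  6^1 mod 23 = 6
  6^2 mod 23 = (6 * 6) mod 23 = 13
  6^3 mod 23 = (13 * 6) mod 23 = 9
  6^4 mod 23 = (9 * 6) mod 23 = 8
  6^5 mod 23 = (8 * 6) mod 23 = 2
  6^6 mod 23 = (2 * 6) mod 23 = 12
  6^7 mod 23 = (12 * 6) mod 23 = 3
  6^8 mod 23 = (3 * 6) mod 23 = 18
  6^9 mod 23 = (18 * 6) mod 23 = 16
Result: shared secret = 16.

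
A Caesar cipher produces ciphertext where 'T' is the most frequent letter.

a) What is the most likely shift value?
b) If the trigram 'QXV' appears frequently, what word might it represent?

Step 1: In English, 'E' is the most frequent letter (12.7%).
Step 2: The most frequent ciphertext letter is 'T' (position 19).
Step 3: Shift = (19 - 4) mod 26 = 15.
Step 4: Decrypt 'QXV' by shifting back 15:
  Q -> B
  X -> I
  V -> G
Step 5: 'QXV' decrypts to 'BIG'.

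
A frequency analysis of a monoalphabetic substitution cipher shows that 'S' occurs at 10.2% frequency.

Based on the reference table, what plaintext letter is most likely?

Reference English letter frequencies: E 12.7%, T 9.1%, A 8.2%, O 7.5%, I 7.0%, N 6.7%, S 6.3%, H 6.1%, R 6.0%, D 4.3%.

Step 1: The observed frequency is 10.2%.
Step 2: Compare with English frequencies:
  E: 12.7% (difference: 2.5%)
  T: 9.1% (difference: 1.1%) <-- closest
  A: 8.2% (difference: 2.0%)
  O: 7.5% (difference: 2.7%)
  I: 7.0% (difference: 3.2%)
  N: 6.7% (difference: 3.5%)
  S: 6.3% (difference: 3.9%)
  H: 6.1% (difference: 4.1%)
  R: 6.0% (difference: 4.2%)
  D: 4.3% (difference: 5.9%)
Step 3: 'S' most likely represents 'T' (frequency 9.1%).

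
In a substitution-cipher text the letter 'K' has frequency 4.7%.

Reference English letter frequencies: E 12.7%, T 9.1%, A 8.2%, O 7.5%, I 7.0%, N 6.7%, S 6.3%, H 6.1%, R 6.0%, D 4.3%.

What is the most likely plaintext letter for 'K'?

Step 1: The observed frequency is 4.7%.
Step 2: Compare with English frequencies:
  E: 12.7% (difference: 8.0%)
  T: 9.1% (difference: 4.4%)
  A: 8.2% (difference: 3.5%)
  O: 7.5% (difference: 2.8%)
  I: 7.0% (difference: 2.3%)
  N: 6.7% (difference: 2.0%)
  S: 6.3% (difference: 1.6%)
  H: 6.1% (difference: 1.4%)
  R: 6.0% (difference: 1.3%)
  D: 4.3% (difference: 0.4%) <-- closest
Step 3: 'K' most likely represents 'D' (frequency 4.3%).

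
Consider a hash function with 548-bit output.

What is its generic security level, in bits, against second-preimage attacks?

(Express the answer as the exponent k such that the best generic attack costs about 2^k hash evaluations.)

Step 1: The hash has a 548-bit output.
Step 2: Second-preimage resistance means: given a specific input x, it should be infeasible to find a different y with h(y) = h(x).
With a 548-bit output, a generic search for a second preimage costs about 2^548 evaluations (each trial matches the fixed target with probability 2^-548).
Step 3: Security level = 548 bits.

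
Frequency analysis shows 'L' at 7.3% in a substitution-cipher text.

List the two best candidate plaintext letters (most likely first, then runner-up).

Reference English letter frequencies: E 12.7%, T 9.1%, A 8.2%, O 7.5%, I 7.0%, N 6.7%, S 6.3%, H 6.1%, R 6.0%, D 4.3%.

Step 1: Observed frequency of 'L' is 7.3%.
Step 2: Compute distances to each reference frequency and sort:
  O (7.5%): difference = 0.2% <-- BEST
  I (7.0%): difference = 0.3% <-- RUNNER-UP
  N (6.7%): difference = 0.6%
  A (8.2%): difference = 0.9%
  S (6.3%): difference = 1.0%
Step 3: Most likely is 'O' (7.5%, diff 0.2%); second most likely is 'I' (7.0%, diff 0.3%).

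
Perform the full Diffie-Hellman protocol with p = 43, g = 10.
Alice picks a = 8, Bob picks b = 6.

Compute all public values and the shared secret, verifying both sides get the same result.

Step 1: A = g^a mod p = 10^8 mod 43 = 17.
Step 2: B = g^b mod p = 10^6 mod 43 = 35.
Step 3: Alice computes s = B^a mod p = 35^8 mod 43 = 35.
Step 4: Bob computes s = A^b mod p = 17^6 mod 43 = 35.
Both sides agree: shared secret = 35.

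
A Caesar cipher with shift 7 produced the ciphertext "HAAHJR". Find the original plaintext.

Step 1: Reverse the shift by subtracting 7 from each letter position.
  H (position 7) -> position (7-7) mod 26 = 0 -> A
  A (position 0) -> position (0-7) mod 26 = 19 -> T
  A (position 0) -> position (0-7) mod 26 = 19 -> T
  H (position 7) -> position (7-7) mod 26 = 0 -> A
  J (position 9) -> position (9-7) mod 26 = 2 -> C
  R (position 17) -> position (17-7) mod 26 = 10 -> K
Decrypted message: ATTACK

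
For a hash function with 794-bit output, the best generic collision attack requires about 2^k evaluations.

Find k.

Step 1: The hash has a 794-bit output.
Step 2: Collision resistance means it should be infeasible to find any x != y with h(x) = h(y).
By the birthday bound, a generic collision search succeeds after about sqrt(2^794) = 2^(794/2) = 2^397 evaluations.
Step 3: Security level = 397 bits.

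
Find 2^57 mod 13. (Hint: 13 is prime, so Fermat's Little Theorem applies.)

Step 1: Since 13 is prime, by Fermat's Little Theorem: 2^12 = 1 (mod 13).
Step 2: Reduce exponent: 57 mod 12 = 9.
Step 3: So 2^57 = 2^9 (mod 13).
Step 4: 2^9 mod 13 = 5.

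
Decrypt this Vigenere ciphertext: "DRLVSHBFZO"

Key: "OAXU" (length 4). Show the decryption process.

Step 1: Key 'OAXU' has length 4. Extended key: OAXUOAXUOA
Step 2: Decrypt each position:
  D(3) - O(14) = 15 = P
  R(17) - A(0) = 17 = R
  L(11) - X(23) = 14 = O
  V(21) - U(20) = 1 = B
  S(18) - O(14) = 4 = E
  H(7) - A(0) = 7 = H
  B(1) - X(23) = 4 = E
  F(5) - U(20) = 11 = L
  Z(25) - O(14) = 11 = L
  O(14) - A(0) = 14 = O
Plaintext: PROBEHELLO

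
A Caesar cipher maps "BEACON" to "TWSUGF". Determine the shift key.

Step 1: Compare first letters: B (position 1) -> T (position 19).
Step 2: Shift = (19 - 1) mod 26 = 18.
The shift value is 18.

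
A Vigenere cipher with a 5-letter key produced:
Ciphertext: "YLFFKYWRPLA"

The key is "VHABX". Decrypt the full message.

Step 1: Key 'VHABX' has length 5. Extended key: VHABXVHABXV
Step 2: Decrypt each position:
  Y(24) - V(21) = 3 = D
  L(11) - H(7) = 4 = E
  F(5) - A(0) = 5 = F
  F(5) - B(1) = 4 = E
  K(10) - X(23) = 13 = N
  Y(24) - V(21) = 3 = D
  W(22) - H(7) = 15 = P
  R(17) - A(0) = 17 = R
  P(15) - B(1) = 14 = O
  L(11) - X(23) = 14 = O
  A(0) - V(21) = 5 = F
Plaintext: DEFENDPROOF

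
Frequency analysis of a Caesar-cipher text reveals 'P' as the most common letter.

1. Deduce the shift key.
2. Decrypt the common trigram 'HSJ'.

Step 1: In English, 'E' is the most frequent letter (12.7%).
Step 2: The most frequent ciphertext letter is 'P' (position 15).
Step 3: Shift = (15 - 4) mod 26 = 11.
Step 4: Decrypt 'HSJ' by shifting back 11:
  H -> W
  S -> H
  J -> Y
Step 5: 'HSJ' decrypts to 'WHY'.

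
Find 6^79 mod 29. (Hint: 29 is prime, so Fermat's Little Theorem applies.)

Step 1: Since 29 is prime, by Fermat's Little Theorem: 6^28 = 1 (mod 29).
Step 2: Reduce exponent: 79 mod 28 = 23.
Step 3: So 6^79 = 6^23 (mod 29).
Step 4: 6^23 mod 29 = 22.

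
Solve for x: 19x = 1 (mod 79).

Step 1: We need x such that 19 * x = 1 (mod 79).
Step 2: Using the extended Euclidean algorithm or trial:
  19 * 25 = 475 = 6 * 79 + 1.
Step 3: Since 475 mod 79 = 1, the inverse is x = 25.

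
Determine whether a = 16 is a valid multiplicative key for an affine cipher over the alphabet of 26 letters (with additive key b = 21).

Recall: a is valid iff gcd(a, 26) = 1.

Step 1: Compute gcd(16, 26).
Step 2: gcd(16, 26) = 2.
Since gcd = 2 != 1, 16 shares a common factor with 26, so it cannot be used.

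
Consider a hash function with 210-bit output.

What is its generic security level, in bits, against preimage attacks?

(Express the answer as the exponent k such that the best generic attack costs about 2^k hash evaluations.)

Step 1: The hash has a 210-bit output.
Step 2: Preimage resistance means: given a digest h(x), it should be infeasible to find any input that hashes to it.
With a 210-bit output there are 2^210 possible digests, so a generic brute-force preimage search costs about 2^210 evaluations.
Step 3: Security level = 210 bits.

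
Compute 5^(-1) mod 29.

Step 1: We need x such that 5 * x = 1 (mod 29).
Step 2: Using the extended Euclidean algorithm or trial:
  5 * 6 = 30 = 1 * 29 + 1.
Step 3: Since 30 mod 29 = 1, the inverse is x = 6.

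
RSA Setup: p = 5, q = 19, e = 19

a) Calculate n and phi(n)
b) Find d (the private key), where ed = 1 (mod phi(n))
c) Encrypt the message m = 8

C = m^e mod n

Step 1: n = 5 * 19 = 95.
Step 2: phi(n) = (5-1)(19-1) = 4 * 18 = 72.
Step 3: Find d = 19^(-1) mod 72 = 19.
  Verify: 19 * 19 = 361 = 1 (mod 72).
Step 4: C = 8^19 mod 95 = 27.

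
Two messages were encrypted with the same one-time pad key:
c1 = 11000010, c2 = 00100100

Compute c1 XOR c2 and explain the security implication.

Step 1: c1 XOR c2 = (m1 XOR k) XOR (m2 XOR k).
Step 2: By XOR associativity/commutativity: = m1 XOR m2 XOR k XOR k = m1 XOR m2.
Step 3: 11000010 XOR 00100100 = 11100110 = 230.
Step 4: The key cancels out! An attacker learns m1 XOR m2 = 230, revealing the relationship between plaintexts.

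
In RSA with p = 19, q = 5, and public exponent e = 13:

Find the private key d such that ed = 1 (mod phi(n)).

Step 1: n = 19 * 5 = 95.
Step 2: phi(n) = 18 * 4 = 72.
Step 3: Find d such that 13 * d = 1 (mod 72).
Step 4: d = 13^(-1) mod 72 = 61.
Verification: 13 * 61 = 793 = 11 * 72 + 1.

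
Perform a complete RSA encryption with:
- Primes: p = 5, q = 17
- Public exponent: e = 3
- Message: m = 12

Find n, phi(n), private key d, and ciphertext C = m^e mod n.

Step 1: n = 5 * 17 = 85.
Step 2: phi(n) = (5-1)(17-1) = 4 * 16 = 64.
Step 3: Find d = 3^(-1) mod 64 = 43.
  Verify: 3 * 43 = 129 = 1 (mod 64).
Step 4: C = 12^3 mod 85 = 28.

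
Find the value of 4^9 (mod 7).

Step 1: Compute 4^9 mod 7 step by step, reducing modulo 7 at each step.
  4^1 mod 7 = 4
  4^2 mod 7 = (4 * 4) mod 7 = 2
  4^3 mod 7 = (2 * 4) mod 7 = 1
  4^4 mod 7 = (1 * 4) mod 7 = 4
  4^5 mod 7 = (4 * 4) mod 7 = 2
  4^6 mod 7 = (2 * 4) mod 7 = 1
  4^7 mod 7 = (1 * 4) mod 7 = 4
  4^8 mod 7 = (4 * 4) mod 7 = 2
  4^9 mod 7 = (2 * 4) mod 7 = 1
Step 2: Result = 1.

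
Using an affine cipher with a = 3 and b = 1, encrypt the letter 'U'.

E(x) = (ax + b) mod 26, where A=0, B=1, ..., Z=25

Step 1: Convert 'U' to number: x = 20.
Step 2: E(20) = (3 * 20 + 1) mod 26 = 61 mod 26 = 9.
Step 3: Convert 9 back to letter: J.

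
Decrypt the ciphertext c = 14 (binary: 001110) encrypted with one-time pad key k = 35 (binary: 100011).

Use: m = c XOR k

Step 1: XOR ciphertext with key:
  Ciphertext: 001110
  Key:        100011
  XOR:        101101
Step 2: Plaintext = 101101 = 45 in decimal.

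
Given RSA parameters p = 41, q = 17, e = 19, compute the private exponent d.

Step 1: n = 41 * 17 = 697.
Step 2: phi(n) = 40 * 16 = 640.
Step 3: Find d such that 19 * d = 1 (mod 640).
Step 4: d = 19^(-1) mod 640 = 539.
Verification: 19 * 539 = 10241 = 16 * 640 + 1.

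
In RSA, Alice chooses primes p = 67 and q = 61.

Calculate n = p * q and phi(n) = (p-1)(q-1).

Step 1: n = p * q = 67 * 61 = 4087.
Step 2: phi(n) = (p-1)(q-1) = 66 * 60 = 3960.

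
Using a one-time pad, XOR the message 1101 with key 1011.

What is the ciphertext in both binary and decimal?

Step 1: Write out the XOR operation bit by bit:
  Message: 1101
  Key:     1011
  XOR:     0110
Step 2: Convert to decimal: 0110 = 6.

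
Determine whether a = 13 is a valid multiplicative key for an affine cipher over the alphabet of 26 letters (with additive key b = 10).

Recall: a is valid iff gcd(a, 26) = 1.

Step 1: Compute gcd(13, 26).
Step 2: gcd(13, 26) = 13.
Since gcd = 13 != 1, 13 shares a common factor with 26, so it cannot be used.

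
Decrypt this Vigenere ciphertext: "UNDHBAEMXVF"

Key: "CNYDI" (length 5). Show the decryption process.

Step 1: Key 'CNYDI' has length 5. Extended key: CNYDICNYDIC
Step 2: Decrypt each position:
  U(20) - C(2) = 18 = S
  N(13) - N(13) = 0 = A
  D(3) - Y(24) = 5 = F
  H(7) - D(3) = 4 = E
  B(1) - I(8) = 19 = T
  A(0) - C(2) = 24 = Y
  E(4) - N(13) = 17 = R
  M(12) - Y(24) = 14 = O
  X(23) - D(3) = 20 = U
  V(21) - I(8) = 13 = N
  F(5) - C(2) = 3 = D
Plaintext: SAFETYROUND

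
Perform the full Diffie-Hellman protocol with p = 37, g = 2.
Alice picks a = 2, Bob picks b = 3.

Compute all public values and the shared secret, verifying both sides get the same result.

Step 1: A = g^a mod p = 2^2 mod 37 = 4.
Step 2: B = g^b mod p = 2^3 mod 37 = 8.
Step 3: Alice computes s = B^a mod p = 8^2 mod 37 = 27.
Step 4: Bob computes s = A^b mod p = 4^3 mod 37 = 27.
Both sides agree: shared secret = 27.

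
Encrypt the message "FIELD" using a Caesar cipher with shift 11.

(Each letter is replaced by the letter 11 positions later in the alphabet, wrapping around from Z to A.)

Step 1: For each letter, shift forward by 11 positions (mod 26).
  F (position 5) -> position (5+11) mod 26 = 16 -> Q
  I (position 8) -> position (8+11) mod 26 = 19 -> T
  E (position 4) -> position (4+11) mod 26 = 15 -> P
  L (position 11) -> position (11+11) mod 26 = 22 -> W
  D (position 3) -> position (3+11) mod 26 = 14 -> O
Result: QTPWO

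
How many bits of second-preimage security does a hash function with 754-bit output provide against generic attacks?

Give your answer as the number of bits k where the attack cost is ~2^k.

Step 1: The hash has a 754-bit output.
Step 2: Second-preimage resistance means: given a specific input x, it should be infeasible to find a different y with h(y) = h(x).
With a 754-bit output, a generic search for a second preimage costs about 2^754 evaluations (each trial matches the fixed target with probability 2^-754).
Step 3: Security level = 754 bits.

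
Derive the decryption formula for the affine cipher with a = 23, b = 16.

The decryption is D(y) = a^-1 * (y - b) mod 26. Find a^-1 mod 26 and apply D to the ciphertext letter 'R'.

Step 1: Find a^-1, the modular inverse of 23 mod 26.
Step 2: We need 23 * a^-1 = 1 (mod 26).
Step 3: 23 * 17 = 391 = 15 * 26 + 1, so a^-1 = 17.
Step 4: D(y) = 17(y - 16) mod 26.
Step 5: Apply to 'R' (y = 17): D(17) = 17 * (17 - 16) mod 26 = 17 * 1 mod 26 = 17 -> 'R'.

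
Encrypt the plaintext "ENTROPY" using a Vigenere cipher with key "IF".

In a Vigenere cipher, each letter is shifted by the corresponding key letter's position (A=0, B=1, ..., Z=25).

Step 1: Repeat key to match plaintext length:
  Plaintext: ENTROPY
  Key:       IFIFIFI
Step 2: Encrypt each letter:
  E(4) + I(8) = (4+8) mod 26 = 12 = M
  N(13) + F(5) = (13+5) mod 26 = 18 = S
  T(19) + I(8) = (19+8) mod 26 = 1 = B
  R(17) + F(5) = (17+5) mod 26 = 22 = W
  O(14) + I(8) = (14+8) mod 26 = 22 = W
  P(15) + F(5) = (15+5) mod 26 = 20 = U
  Y(24) + I(8) = (24+8) mod 26 = 6 = G
Ciphertext: MSBWWUG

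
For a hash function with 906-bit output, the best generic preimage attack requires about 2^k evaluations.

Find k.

Step 1: The hash has a 906-bit output.
Step 2: Preimage resistance means: given a digest h(x), it should be infeasible to find any input that hashes to it.
With a 906-bit output there are 2^906 possible digests, so a generic brute-force preimage search costs about 2^906 evaluations.
Step 3: Security level = 906 bits.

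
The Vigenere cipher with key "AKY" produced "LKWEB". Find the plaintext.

Step 1: Extend key: AKYAK
Step 2: Decrypt each letter (c - k) mod 26:
  L(11) - A(0) = (11-0) mod 26 = 11 = L
  K(10) - K(10) = (10-10) mod 26 = 0 = A
  W(22) - Y(24) = (22-24) mod 26 = 24 = Y
  E(4) - A(0) = (4-0) mod 26 = 4 = E
  B(1) - K(10) = (1-10) mod 26 = 17 = R
Plaintext: LAYER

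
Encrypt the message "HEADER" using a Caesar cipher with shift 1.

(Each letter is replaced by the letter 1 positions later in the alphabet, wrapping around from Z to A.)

Step 1: For each letter, shift forward by 1 positions (mod 26).
  H (position 7) -> position (7+1) mod 26 = 8 -> I
  E (position 4) -> position (4+1) mod 26 = 5 -> F
  A (position 0) -> position (0+1) mod 26 = 1 -> B
  D (position 3) -> position (3+1) mod 26 = 4 -> E
  E (position 4) -> position (4+1) mod 26 = 5 -> F
  R (position 17) -> position (17+1) mod 26 = 18 -> S
Result: IFBEFS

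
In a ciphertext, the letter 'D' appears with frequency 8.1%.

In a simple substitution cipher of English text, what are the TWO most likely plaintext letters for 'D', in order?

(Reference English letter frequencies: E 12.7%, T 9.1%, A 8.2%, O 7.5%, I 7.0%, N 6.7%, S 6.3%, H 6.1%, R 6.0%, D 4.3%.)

Step 1: Observed frequency of 'D' is 8.1%.
Step 2: Compute distances to each reference frequency and sort:
  A (8.2%): difference = 0.1% <-- BEST
  O (7.5%): difference = 0.6% <-- RUNNER-UP
  T (9.1%): difference = 1.0%
  I (7.0%): difference = 1.1%
  N (6.7%): difference = 1.4%
Step 3: Most likely is 'A' (8.2%, diff 0.1%); second most likely is 'O' (7.5%, diff 0.6%).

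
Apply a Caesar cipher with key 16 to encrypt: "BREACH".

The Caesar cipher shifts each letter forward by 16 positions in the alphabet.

Step 1: For each letter, shift forward by 16 positions (mod 26).
  B (position 1) -> position (1+16) mod 26 = 17 -> R
  R (position 17) -> position (17+16) mod 26 = 7 -> H
  E (position 4) -> position (4+16) mod 26 = 20 -> U
  A (position 0) -> position (0+16) mod 26 = 16 -> Q
  C (position 2) -> position (2+16) mod 26 = 18 -> S
  H (position 7) -> position (7+16) mod 26 = 23 -> X
Result: RHUQSX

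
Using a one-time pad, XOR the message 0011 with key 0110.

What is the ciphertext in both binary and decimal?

Step 1: Write out the XOR operation bit by bit:
  Message: 0011
  Key:     0110
  XOR:     0101
Step 2: Convert to decimal: 0101 = 5.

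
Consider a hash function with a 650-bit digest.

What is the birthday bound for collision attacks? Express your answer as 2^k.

Step 1: The birthday paradox gives collision probability ~50% after sqrt(2^n) = 2^(n/2) hashes.
Step 2: For 650-bit output: 2^(650/2) = 2^325.
Step 3: Approximately 2^325 hash computations needed.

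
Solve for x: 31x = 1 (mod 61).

Step 1: We need x such that 31 * x = 1 (mod 61).
Step 2: Using the extended Euclidean algorithm or trial:
  31 * 2 = 62 = 1 * 61 + 1.
Step 3: Since 62 mod 61 = 1, the inverse is x = 2.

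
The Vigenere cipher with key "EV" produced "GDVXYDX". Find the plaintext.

Step 1: Extend key: EVEVEVE
Step 2: Decrypt each letter (c - k) mod 26:
  G(6) - E(4) = (6-4) mod 26 = 2 = C
  D(3) - V(21) = (3-21) mod 26 = 8 = I
  V(21) - E(4) = (21-4) mod 26 = 17 = R
  X(23) - V(21) = (23-21) mod 26 = 2 = C
  Y(24) - E(4) = (24-4) mod 26 = 20 = U
  D(3) - V(21) = (3-21) mod 26 = 8 = I
  X(23) - E(4) = (23-4) mod 26 = 19 = T
Plaintext: CIRCUIT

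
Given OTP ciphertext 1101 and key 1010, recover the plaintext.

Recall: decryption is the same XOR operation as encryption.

Step 1: XOR ciphertext with key:
  Ciphertext: 1101
  Key:        1010
  XOR:        0111
Step 2: Plaintext = 0111 = 7 in decimal.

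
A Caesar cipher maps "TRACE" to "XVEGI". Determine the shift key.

Step 1: Compare first letters: T (position 19) -> X (position 23).
Step 2: Shift = (23 - 19) mod 26 = 4.
The shift value is 4.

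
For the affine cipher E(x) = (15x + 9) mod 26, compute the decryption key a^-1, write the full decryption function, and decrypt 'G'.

Step 1: Find a^-1, the modular inverse of 15 mod 26.
Step 2: We need 15 * a^-1 = 1 (mod 26).
Step 3: 15 * 7 = 105 = 4 * 26 + 1, so a^-1 = 7.
Step 4: D(y) = 7(y - 9) mod 26.
Step 5: Apply to 'G' (y = 6): D(6) = 7 * (6 - 9) mod 26 = 7 * -3 mod 26 = 5 -> 'F'.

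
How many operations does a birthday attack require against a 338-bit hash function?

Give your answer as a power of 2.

Step 1: The birthday paradox gives collision probability ~50% after sqrt(2^n) = 2^(n/2) hashes.
Step 2: For 338-bit output: 2^(338/2) = 2^169.
Step 3: Approximately 2^169 hash computations needed.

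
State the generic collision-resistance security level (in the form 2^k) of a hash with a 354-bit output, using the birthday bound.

Step 1: The birthday paradox gives collision probability ~50% after sqrt(2^n) = 2^(n/2) hashes.
Step 2: For 354-bit output: 2^(354/2) = 2^177.
Step 3: Approximately 2^177 hash computations needed.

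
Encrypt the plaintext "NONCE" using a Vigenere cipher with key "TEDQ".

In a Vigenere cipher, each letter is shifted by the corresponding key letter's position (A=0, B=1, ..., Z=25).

Step 1: Repeat key to match plaintext length:
  Plaintext: NONCE
  Key:       TEDQT
Step 2: Encrypt each letter:
  N(13) + T(19) = (13+19) mod 26 = 6 = G
  O(14) + E(4) = (14+4) mod 26 = 18 = S
  N(13) + D(3) = (13+3) mod 26 = 16 = Q
  C(2) + Q(16) = (2+16) mod 26 = 18 = S
  E(4) + T(19) = (4+19) mod 26 = 23 = X
Ciphertext: GSQSX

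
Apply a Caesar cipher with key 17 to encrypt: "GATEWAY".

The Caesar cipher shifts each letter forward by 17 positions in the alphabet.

Step 1: For each letter, shift forward by 17 positions (mod 26).
  G (position 6) -> position (6+17) mod 26 = 23 -> X
  A (position 0) -> position (0+17) mod 26 = 17 -> R
  T (position 19) -> position (19+17) mod 26 = 10 -> K
  E (position 4) -> position (4+17) mod 26 = 21 -> V
  W (position 22) -> position (22+17) mod 26 = 13 -> N
  A (position 0) -> position (0+17) mod 26 = 17 -> R
  Y (position 24) -> position (24+17) mod 26 = 15 -> P
Result: XRKVNRP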